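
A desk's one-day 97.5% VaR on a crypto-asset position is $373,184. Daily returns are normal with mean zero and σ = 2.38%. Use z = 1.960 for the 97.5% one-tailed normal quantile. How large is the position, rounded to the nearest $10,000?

VaR as a fraction of value: z·σ = 1.960 × 2.38% = 4.6648%.
Position = $373,184 / 0.046648 = $8,000,000.

$8,000,000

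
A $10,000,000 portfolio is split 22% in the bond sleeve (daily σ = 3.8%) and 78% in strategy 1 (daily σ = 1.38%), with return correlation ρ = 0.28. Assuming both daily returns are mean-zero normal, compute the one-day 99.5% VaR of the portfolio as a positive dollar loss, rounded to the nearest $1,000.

$396,000

σ_p² = 0.22²·3.8² + 0.78²·1.38² + 2·0.28·0.22·0.78·3.8·1.38 = 2.3615 (%²).
σ_p = √2.3615 = 1.537%.
At 99.5%, z = 2.576.
VaR = 2.576 × 1.537% = 3.959%; on $10,000,000 that is $395,900.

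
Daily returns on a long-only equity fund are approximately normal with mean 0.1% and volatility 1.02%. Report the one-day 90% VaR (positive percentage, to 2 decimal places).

At 90% one-sided, z = 1.282.
VaR = −μ + z·σ = −(0.1%) + 1.282 × 1.02% = 1.208%.

1.21%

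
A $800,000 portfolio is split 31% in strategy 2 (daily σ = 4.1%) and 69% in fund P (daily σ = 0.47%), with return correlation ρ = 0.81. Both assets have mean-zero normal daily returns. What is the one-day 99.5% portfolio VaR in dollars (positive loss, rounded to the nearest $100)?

$31,800

σ_p² = 0.31²·4.1² + 0.69²·0.47² + 2·0.81·0.31·0.69·4.1·0.47 = 2.3884 (%²).
σ_p = √2.3884 = 1.545%.
At 99.5%, z = 2.576.
VaR = 2.576 × 1.545% = 3.980%; on $800,000 that is $31,840.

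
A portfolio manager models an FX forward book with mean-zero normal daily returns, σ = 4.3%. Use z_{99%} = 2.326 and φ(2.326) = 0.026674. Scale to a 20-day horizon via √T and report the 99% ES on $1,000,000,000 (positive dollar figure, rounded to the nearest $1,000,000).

$513,000,000

σ_{20d} = 4.3% × √20 = 19.230%.
ES multiplier = φ(z)/(1−α) = 0.026674/0.01 = 2.667.
ES = 19.230% × 2.667 = 51.286%; on $1,000,000,000: $512,860,000.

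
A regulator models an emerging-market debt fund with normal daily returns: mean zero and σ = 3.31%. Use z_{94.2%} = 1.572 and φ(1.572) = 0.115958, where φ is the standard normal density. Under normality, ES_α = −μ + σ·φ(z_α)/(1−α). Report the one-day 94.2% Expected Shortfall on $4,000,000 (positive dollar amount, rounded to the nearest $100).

$264,700

Tail multiplier: φ(z)/(1−α) = 0.115958 / 0.058 = 1.999.
ES = 3.31% × 1.999 = 6.617%.
On $4,000,000: 0.06617 × $4,000,000 = $264,680.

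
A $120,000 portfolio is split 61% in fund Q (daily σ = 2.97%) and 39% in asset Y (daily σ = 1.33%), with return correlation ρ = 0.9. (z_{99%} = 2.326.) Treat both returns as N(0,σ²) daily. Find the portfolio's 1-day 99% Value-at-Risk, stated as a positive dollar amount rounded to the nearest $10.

$6,390

σ_p² = 0.61²·2.97² + 0.39²·1.33² + 2·0.9·0.61·0.39·2.97·1.33 = 5.2428 (%²).
σ_p = √5.2428 = 2.290%.
VaR = 2.326 × 2.290% = 5.327%; on $120,000 that is $6,392.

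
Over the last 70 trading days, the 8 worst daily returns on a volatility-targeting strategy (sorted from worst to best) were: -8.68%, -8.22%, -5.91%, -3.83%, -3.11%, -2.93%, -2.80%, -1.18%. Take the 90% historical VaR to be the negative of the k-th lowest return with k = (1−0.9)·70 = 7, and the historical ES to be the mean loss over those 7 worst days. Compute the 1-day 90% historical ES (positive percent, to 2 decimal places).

The 7 worst returns sum to -35.48%.
ES = −(-35.48%) / 7 = 5.0685…% ≈ 5.07%.

5.07%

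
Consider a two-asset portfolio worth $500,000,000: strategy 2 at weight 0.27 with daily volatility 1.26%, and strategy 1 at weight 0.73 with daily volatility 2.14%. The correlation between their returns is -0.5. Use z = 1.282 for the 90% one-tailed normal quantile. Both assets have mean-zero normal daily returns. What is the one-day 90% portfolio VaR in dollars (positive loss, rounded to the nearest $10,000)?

$9,120,000

σ_p² = 0.27²·1.26² + 0.73²·2.14² + 2·-0.5·0.27·0.73·1.26·2.14 = 2.0247 (%²).
σ_p = √2.0247 = 1.423%.
VaR = 1.282 × 1.423% = 1.824%; on $500,000,000 that is $9,120,000.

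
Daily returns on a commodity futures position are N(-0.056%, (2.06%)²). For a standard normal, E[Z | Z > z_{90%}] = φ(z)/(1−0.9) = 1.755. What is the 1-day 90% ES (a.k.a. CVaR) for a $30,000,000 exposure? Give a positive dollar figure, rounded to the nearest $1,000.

ES = −(-0.056%) + 2.06% × 1.755 = 3.671%.
On $30,000,000: 0.03671 × $30,000,000 = $1,101,300.

$1,101,000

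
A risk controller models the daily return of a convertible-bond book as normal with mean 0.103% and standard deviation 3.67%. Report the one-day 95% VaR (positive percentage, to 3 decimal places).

5.934%

At 95% one-sided, z = 1.645.
VaR = −μ + z·σ = −(0.103%) + 1.645 × 3.67% = 5.934%.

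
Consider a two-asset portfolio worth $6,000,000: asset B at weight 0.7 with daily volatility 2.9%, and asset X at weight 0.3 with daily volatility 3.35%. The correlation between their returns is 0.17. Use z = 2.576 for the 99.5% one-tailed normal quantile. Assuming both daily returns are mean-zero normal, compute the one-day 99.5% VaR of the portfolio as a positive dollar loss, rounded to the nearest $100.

σ_p² = 0.7²·2.9² + 0.3²·3.35² + 2·0.17·0.7·0.3·2.9·3.35 = 5.8246 (%²).
σ_p = √5.8246 = 2.413%.
VaR = 2.576 × 2.413% = 6.216%; on $6,000,000 that is $372,960.

$373,000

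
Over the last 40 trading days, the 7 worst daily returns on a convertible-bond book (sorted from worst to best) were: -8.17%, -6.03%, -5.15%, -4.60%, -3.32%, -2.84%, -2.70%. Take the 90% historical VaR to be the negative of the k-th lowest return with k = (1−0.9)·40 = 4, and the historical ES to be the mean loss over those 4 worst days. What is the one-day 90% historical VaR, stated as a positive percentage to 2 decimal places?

k = 4; the 4th lowest return is -4.60%, so VaR = 4.60%.

4.60%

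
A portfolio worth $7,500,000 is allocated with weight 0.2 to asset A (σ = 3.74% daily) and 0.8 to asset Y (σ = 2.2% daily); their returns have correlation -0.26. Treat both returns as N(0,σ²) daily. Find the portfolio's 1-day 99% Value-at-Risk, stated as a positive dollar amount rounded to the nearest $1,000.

σ_p² = 0.2²·3.74² + 0.8²·2.2² + 2·-0.26·0.2·0.8·3.74·2.2 = 2.9725 (%²).
σ_p = √2.9725 = 1.724%.
At 99%, z = 2.326.
VaR = 2.326 × 1.724% = 4.010%; on $7,500,000 that is $300,750.

$301,000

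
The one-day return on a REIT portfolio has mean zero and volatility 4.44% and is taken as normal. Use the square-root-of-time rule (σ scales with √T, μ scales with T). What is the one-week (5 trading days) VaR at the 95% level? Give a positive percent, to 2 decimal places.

At 95%, z = 1.645.
σ_{5d} = 4.44% × √5 = 9.928%.
VaR = 1.645 × 9.928% = 16.332%.

16.33%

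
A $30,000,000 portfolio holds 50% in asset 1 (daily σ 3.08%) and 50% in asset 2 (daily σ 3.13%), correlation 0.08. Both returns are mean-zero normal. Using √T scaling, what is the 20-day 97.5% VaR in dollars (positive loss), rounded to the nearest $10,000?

$6,000,000

σ_p = √(0.5²·3.08² + 0.5²·3.13² + 2·0.08·0.5·0.5·3.08·3.13) = 2.282%.
σ_{20d} = 2.282% × √20 = 10.205%.
z(97.5%) = 1.960.
VaR = 1.960 × 10.205% = 20.002%; on $30,000,000 that is $6,000,600.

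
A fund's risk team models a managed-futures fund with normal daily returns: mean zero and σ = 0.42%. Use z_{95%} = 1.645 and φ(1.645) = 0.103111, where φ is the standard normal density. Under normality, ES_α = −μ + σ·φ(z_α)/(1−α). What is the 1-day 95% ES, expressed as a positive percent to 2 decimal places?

Tail multiplier: φ(z)/(1−α) = 0.103111 / 0.05 = 2.062.
ES = 0.42% × 2.062 = 0.866%.

0.87%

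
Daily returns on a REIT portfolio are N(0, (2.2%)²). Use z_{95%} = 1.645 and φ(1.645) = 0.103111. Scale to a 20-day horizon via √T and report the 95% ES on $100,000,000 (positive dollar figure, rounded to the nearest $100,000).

$20,300,000

σ_{20d} = 2.2% × √20 = 9.839%.
ES multiplier = φ(z)/(1−α) = 0.103111/0.05 = 2.062.
ES = 9.839% × 2.062 = 20.288%; on $100,000,000: $20,288,000.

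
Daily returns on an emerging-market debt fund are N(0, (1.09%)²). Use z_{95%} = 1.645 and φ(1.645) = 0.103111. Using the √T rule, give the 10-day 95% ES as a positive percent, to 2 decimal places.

7.11%

σ_{10d} = 1.09% × √10 = 3.447%.
ES multiplier = φ(z)/(1−α) = 0.103111/0.05 = 2.062.
ES = 3.447% × 2.062 = 7.108%.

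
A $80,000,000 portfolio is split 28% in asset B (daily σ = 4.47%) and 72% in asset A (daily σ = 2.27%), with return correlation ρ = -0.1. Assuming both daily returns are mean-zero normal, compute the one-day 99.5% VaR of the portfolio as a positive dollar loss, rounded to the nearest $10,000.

σ_p² = 0.28²·4.47² + 0.72²·2.27² + 2·-0.1·0.28·0.72·4.47·2.27 = 3.8286 (%²).
σ_p = √3.8286 = 1.957%.
At 99.5%, z = 2.576.
VaR = 2.576 × 1.957% = 5.041%; on $80,000,000 that is $4,032,800.

$4,030,000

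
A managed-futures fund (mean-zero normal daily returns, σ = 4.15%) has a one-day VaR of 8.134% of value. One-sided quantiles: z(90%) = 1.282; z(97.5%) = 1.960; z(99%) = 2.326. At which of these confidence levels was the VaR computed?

97.5%

Implied z = VaR/σ = 8.134 / 4.15 = 1.960.
This matches z(97.5%) = 1.960.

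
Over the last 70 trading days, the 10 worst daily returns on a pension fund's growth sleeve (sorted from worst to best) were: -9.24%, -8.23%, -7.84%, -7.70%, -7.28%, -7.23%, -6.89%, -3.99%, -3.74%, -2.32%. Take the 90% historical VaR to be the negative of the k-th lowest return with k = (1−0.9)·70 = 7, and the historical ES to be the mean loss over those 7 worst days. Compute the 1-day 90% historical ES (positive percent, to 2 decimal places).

7.77%

The 7 worst returns sum to -54.41%.
ES = −(-54.41%) / 7 = 7.7728…% ≈ 7.77%.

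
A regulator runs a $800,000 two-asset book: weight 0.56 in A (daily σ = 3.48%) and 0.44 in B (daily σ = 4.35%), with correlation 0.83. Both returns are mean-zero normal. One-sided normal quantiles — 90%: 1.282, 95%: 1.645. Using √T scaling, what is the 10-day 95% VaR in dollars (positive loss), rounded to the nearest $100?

σ_p = √(0.56²·3.48² + 0.44²·4.35² + 2·0.83·0.56·0.44·3.48·4.35) = 3.695%.
σ_{10d} = 3.695% × √10 = 11.685%.
VaR = 1.645 × 11.685% = 19.222%; on $800,000 that is $153,776.

$153,800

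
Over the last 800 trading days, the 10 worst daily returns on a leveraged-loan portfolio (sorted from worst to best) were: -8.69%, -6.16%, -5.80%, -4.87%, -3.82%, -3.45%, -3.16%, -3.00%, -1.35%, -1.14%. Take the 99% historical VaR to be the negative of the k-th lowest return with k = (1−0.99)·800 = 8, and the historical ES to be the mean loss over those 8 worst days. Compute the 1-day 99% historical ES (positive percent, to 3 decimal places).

4.869%

The 8 worst returns sum to -38.95%.
ES = −(-38.95%) / 8 = 4.86875% ≈ 4.869%.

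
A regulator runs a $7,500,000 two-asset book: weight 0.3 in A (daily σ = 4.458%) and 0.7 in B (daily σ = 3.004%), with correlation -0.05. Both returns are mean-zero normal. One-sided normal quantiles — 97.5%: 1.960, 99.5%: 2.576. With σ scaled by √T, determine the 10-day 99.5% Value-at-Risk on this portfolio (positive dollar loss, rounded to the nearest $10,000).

$1,490,000

σ_p = √(0.3²·4.458² + 0.7²·3.004² + 2·-0.05·0.3·0.7·4.458·3.004) = 2.435%.
σ_{10d} = 2.435% × √10 = 7.700%.
VaR = 2.576 × 7.700% = 19.835%; on $7,500,000 that is $1,487,625.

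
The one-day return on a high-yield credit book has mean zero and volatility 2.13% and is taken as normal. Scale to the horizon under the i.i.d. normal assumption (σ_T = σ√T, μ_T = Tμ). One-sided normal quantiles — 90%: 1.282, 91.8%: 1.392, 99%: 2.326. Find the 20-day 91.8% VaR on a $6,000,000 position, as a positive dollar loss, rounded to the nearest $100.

σ_{20d} = 2.13% × √20 = 9.526%.
VaR = 1.392 × 9.526% = 13.260%.
On $6,000,000: 0.13260 × $6,000,000 = $795,600.

$795,600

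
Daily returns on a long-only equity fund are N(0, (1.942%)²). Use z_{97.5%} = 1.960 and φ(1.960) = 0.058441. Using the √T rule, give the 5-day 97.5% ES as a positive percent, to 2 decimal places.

10.15%

σ_{5d} = 1.942% × √5 = 4.342%.
ES multiplier = φ(z)/(1−α) = 0.058441/0.025 = 2.338.
ES = 4.342% × 2.338 = 10.152%.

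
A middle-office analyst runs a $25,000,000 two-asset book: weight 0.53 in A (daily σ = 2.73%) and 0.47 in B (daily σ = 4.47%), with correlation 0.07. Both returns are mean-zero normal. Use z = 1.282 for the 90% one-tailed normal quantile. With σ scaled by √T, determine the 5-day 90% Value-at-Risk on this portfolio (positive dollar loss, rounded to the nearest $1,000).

σ_p = √(0.53²·2.73² + 0.47²·4.47² + 2·0.07·0.53·0.47·2.73·4.47) = 2.633%.
σ_{5d} = 2.633% × √5 = 5.888%.
VaR = 1.282 × 5.888% = 7.548%; on $25,000,000 that is $1,887,000.

$1,887,000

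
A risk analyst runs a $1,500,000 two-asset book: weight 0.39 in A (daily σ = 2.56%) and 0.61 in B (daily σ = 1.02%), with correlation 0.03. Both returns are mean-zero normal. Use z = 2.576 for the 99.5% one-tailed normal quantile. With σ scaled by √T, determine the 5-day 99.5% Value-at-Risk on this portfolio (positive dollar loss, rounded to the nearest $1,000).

$103,000

σ_p = √(0.39²·2.56² + 0.61²·1.02² + 2·0.03·0.39·0.61·2.56·1.02) = 1.192%.
σ_{5d} = 1.192% × √5 = 2.665%.
VaR = 2.576 × 2.665% = 6.865%; on $1,500,000 that is $102,975.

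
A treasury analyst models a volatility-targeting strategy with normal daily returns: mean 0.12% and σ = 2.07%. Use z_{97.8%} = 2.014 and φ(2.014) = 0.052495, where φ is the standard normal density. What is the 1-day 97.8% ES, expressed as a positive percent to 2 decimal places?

4.82%

Tail multiplier: φ(z)/(1−α) = 0.052495 / 0.022 = 2.386.
ES = −(0.12%) + 2.07% × 2.386 = 4.819%.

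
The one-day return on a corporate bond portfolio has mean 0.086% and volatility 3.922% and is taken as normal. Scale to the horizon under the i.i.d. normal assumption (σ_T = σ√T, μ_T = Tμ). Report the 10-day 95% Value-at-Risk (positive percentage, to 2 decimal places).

19.54%

At 95%, z = 1.645.
σ_{10d} = 3.922% × √10 = 12.402%; μ_{10d} = 10 × 0.086% = 0.860%.
VaR = −(0.860%) + 1.645 × 12.402% = 19.541%.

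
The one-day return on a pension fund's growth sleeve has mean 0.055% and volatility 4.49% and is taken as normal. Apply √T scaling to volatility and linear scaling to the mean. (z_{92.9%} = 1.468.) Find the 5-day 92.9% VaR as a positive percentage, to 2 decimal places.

σ_{5d} = 4.49% × √5 = 10.040%; μ_{5d} = 5 × 0.055% = 0.275%.
VaR = −(0.275%) + 1.468 × 10.040% = 14.464%.

14.46%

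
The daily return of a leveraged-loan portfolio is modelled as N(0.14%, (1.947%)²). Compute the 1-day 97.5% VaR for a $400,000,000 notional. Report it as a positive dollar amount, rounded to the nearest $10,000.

$14,700,000

At 97.5% one-sided, z = 1.960.
VaR = −μ + z·σ = −(0.14%) + 1.960 × 1.947% = 3.676%.
On $400,000,000: 0.03676 × $400,000,000 = $14,704,000.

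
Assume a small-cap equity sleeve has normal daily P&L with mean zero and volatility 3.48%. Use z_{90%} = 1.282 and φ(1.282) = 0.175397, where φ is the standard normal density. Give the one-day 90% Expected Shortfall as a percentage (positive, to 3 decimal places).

6.104%

Tail multiplier: φ(z)/(1−α) = 0.175397 / 0.1 = 1.754.
ES = 3.48% × 1.754 = 6.104%.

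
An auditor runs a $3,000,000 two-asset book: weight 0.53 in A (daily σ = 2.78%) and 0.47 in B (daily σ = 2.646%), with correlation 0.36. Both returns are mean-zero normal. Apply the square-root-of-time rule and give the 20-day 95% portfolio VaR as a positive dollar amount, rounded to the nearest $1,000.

$495,000

σ_p = √(0.53²·2.78² + 0.47²·2.646² + 2·0.36·0.53·0.47·2.78·2.646) = 2.244%.
σ_{20d} = 2.244% × √20 = 10.035%.
z(95%) = 1.645.
VaR = 1.645 × 10.035% = 16.508%; on $3,000,000 that is $495,240.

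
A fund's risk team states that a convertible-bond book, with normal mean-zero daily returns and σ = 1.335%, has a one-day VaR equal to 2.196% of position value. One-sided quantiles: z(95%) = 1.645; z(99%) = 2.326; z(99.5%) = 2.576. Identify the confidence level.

Implied z = VaR/σ = 2.196 / 1.335 = 1.645.
This matches z(95%) = 1.645.

95%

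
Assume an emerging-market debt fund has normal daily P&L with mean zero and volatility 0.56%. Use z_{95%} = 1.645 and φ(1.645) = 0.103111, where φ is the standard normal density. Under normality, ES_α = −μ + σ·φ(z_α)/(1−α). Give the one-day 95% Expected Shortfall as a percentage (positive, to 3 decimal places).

Tail multiplier: φ(z)/(1−α) = 0.103111 / 0.05 = 2.062.
ES = 0.56% × 2.062 = 1.155%.

1.155%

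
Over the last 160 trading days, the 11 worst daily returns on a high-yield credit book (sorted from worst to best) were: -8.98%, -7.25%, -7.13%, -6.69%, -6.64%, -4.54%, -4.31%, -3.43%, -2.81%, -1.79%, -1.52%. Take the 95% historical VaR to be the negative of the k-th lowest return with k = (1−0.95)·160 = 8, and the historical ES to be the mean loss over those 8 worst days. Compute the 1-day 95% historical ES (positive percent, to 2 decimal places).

The 8 worst returns sum to -48.97%.
ES = −(-48.97%) / 8 = 6.12125% ≈ 6.12%.

6.12%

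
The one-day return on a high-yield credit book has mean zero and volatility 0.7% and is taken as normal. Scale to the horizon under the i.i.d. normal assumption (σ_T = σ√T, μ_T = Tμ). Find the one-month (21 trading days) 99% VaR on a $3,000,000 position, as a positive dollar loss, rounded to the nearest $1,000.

$224,000

At 99%, z = 2.326.
σ_{21d} = 0.7% × √21 = 3.208%.
VaR = 2.326 × 3.208% = 7.462%.
On $3,000,000: 0.07462 × $3,000,000 = $223,860.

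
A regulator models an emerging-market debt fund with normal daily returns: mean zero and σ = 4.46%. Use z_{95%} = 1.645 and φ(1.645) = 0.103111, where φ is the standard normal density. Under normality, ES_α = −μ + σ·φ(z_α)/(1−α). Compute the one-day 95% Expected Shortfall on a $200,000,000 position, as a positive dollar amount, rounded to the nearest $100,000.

Tail multiplier: φ(z)/(1−α) = 0.103111 / 0.05 = 2.062.
ES = 4.46% × 2.062 = 9.197%.
On $200,000,000: 0.09197 × $200,000,000 = $18,394,000.

$18,400,000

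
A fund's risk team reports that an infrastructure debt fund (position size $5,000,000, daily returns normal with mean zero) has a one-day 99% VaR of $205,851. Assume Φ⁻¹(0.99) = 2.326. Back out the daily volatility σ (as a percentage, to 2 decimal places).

1.77%

VaR as a fraction: $205,851 / $5,000,000 = 4.117%.
σ = VaR / z = 4.117% / 2.326 = 1.770%.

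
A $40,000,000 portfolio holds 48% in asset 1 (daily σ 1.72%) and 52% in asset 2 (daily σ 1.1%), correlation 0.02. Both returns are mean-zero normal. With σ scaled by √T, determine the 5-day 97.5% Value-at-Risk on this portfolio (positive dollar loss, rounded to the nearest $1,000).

σ_p = √(0.48²·1.72² + 0.52²·1.1² + 2·0.02·0.48·0.52·1.72·1.1) = 1.014%.
σ_{5d} = 1.014% × √5 = 2.267%.
z(97.5%) = 1.960.
VaR = 1.960 × 2.267% = 4.443%; on $40,000,000 that is $1,777,200.

$1,777,000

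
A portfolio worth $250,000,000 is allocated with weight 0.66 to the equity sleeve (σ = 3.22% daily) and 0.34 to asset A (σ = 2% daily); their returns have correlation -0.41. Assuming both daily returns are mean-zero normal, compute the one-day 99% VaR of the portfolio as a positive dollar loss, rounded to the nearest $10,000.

σ_p² = 0.66²·3.22² + 0.34²·2² + 2·-0.41·0.66·0.34·3.22·2 = 3.7939 (%²).
σ_p = √3.7939 = 1.948%.
At 99%, z = 2.326.
VaR = 2.326 × 1.948% = 4.531%; on $250,000,000 that is $11,327,500.

$11,330,000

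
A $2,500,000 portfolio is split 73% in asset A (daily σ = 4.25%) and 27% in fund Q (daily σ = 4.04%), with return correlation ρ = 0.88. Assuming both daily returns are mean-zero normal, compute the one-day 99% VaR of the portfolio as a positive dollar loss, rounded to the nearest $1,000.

σ_p² = 0.73²·4.25² + 0.27²·4.04² + 2·0.88·0.73·0.27·4.25·4.04 = 16.7716 (%²).
σ_p = √16.7716 = 4.095%.
At 99%, z = 2.326.
VaR = 2.326 × 4.095% = 9.525%; on $2,500,000 that is $238,125.

$238,000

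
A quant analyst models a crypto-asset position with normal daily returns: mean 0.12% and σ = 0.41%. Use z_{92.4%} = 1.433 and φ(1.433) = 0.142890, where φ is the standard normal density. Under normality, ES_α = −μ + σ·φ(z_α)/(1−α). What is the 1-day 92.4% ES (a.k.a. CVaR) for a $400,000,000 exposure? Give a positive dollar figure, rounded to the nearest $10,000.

Tail multiplier: φ(z)/(1−α) = 0.142890 / 0.076 = 1.880.
ES = −(0.12%) + 0.41% × 1.880 = 0.651%.
On $400,000,000: 0.00651 × $400,000,000 = $2,604,000.

$2,600,000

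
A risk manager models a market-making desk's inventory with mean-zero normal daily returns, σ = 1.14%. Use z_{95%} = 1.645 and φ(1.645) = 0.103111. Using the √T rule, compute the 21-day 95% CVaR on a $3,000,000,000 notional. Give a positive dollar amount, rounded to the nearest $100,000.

σ_{21d} = 1.14% × √21 = 5.224%.
ES multiplier = φ(z)/(1−α) = 0.103111/0.05 = 2.062.
ES = 5.224% × 2.062 = 10.772%; on $3,000,000,000: $323,160,000.

$323,200,000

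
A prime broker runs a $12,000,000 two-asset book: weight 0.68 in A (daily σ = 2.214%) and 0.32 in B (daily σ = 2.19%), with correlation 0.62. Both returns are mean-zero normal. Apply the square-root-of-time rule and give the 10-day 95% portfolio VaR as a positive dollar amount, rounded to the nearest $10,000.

σ_p = √(0.68²·2.214² + 0.32²·2.19² + 2·0.62·0.68·0.32·2.214·2.19) = 2.016%.
σ_{10d} = 2.016% × √10 = 6.375%.
z(95%) = 1.645.
VaR = 1.645 × 6.375% = 10.487%; on $12,000,000 that is $1,258,440.

$1,260,000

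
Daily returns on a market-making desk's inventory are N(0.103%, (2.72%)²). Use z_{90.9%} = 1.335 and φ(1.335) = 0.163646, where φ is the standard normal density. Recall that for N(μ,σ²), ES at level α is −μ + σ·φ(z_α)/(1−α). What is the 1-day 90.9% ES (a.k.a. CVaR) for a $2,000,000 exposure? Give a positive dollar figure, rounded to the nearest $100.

Tail multiplier: φ(z)/(1−α) = 0.163646 / 0.091 = 1.798.
ES = −(0.103%) + 2.72% × 1.798 = 4.788%.
On $2,000,000: 0.04788 × $2,000,000 = $95,760.

$95,800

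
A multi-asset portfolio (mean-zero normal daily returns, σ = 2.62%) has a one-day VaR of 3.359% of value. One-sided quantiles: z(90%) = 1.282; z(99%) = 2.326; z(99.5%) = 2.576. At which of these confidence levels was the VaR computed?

Implied z = VaR/σ = 3.359 / 2.62 = 1.282.
This matches z(90%) = 1.282.

90%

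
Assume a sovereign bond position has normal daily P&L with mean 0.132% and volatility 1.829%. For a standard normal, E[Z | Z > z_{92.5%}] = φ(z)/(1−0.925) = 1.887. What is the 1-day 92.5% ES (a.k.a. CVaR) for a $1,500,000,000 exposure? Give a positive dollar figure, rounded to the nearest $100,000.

$49,800,000

ES = −(0.132%) + 1.829% × 1.887 = 3.319%.
On $1,500,000,000: 0.03319 × $1,500,000,000 = $49,785,000.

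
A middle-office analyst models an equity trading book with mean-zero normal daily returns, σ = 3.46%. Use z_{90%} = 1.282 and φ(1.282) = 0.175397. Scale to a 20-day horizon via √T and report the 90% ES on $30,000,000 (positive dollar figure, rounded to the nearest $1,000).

$8,142,000

σ_{20d} = 3.46% × √20 = 15.474%.
ES multiplier = φ(z)/(1−α) = 0.175397/0.1 = 1.754.
ES = 15.474% × 1.754 = 27.141%; on $30,000,000: $8,142,300.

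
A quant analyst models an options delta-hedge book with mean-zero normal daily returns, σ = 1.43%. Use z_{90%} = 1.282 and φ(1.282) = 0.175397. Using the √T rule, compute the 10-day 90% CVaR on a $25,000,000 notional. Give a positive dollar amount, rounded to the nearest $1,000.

σ_{10d} = 1.43% × √10 = 4.522%.
ES multiplier = φ(z)/(1−α) = 0.175397/0.1 = 1.754.
ES = 4.522% × 1.754 = 7.932%; on $25,000,000: $1,983,000.

$1,983,000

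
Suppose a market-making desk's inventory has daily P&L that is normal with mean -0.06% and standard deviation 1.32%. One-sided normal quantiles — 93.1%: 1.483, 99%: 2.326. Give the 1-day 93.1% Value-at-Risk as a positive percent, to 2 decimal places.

2.02%

VaR = −μ + z·σ = −(-0.06%) + 1.483 × 1.32% = 2.018%.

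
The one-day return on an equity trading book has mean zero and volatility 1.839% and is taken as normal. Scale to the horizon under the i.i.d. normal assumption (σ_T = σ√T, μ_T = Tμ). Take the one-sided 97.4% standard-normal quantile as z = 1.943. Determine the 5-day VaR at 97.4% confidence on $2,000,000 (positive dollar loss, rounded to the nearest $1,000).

$160,000

σ_{5d} = 1.839% × √5 = 4.112%.
VaR = 1.943 × 4.112% = 7.990%.
On $2,000,000: 0.07990 × $2,000,000 = $159,800.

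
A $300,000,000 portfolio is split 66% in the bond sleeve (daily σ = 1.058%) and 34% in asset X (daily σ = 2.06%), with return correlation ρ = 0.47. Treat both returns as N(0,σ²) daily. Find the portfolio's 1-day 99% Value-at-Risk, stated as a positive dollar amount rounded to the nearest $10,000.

$8,370,000

σ_p² = 0.66²·1.058² + 0.34²·2.06² + 2·0.47·0.66·0.34·1.058·2.06 = 1.4379 (%²).
σ_p = √1.4379 = 1.199%.
At 99%, z = 2.326.
VaR = 2.326 × 1.199% = 2.789%; on $300,000,000 that is $8,367,000.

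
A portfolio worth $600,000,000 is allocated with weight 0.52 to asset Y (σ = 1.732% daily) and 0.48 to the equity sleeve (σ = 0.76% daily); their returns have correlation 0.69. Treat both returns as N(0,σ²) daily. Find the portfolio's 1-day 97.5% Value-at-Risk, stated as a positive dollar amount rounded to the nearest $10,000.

$13,900,000

σ_p² = 0.52²·1.732² + 0.48²·0.76² + 2·0.69·0.52·0.48·1.732·0.76 = 1.3976 (%²).
σ_p = √1.3976 = 1.182%.
At 97.5%, z = 1.960.
VaR = 1.960 × 1.182% = 2.317%; on $600,000,000 that is $13,902,000.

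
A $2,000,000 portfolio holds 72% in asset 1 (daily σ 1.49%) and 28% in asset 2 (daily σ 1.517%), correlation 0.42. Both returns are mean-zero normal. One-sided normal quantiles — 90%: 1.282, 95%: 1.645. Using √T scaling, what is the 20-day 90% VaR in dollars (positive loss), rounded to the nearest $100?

$150,100

σ_p = √(0.72²·1.49² + 0.28²·1.517² + 2·0.42·0.72·0.28·1.49·1.517) = 1.309%.
σ_{20d} = 1.309% × √20 = 5.854%.
VaR = 1.282 × 5.854% = 7.505%; on $2,000,000 that is $150,100.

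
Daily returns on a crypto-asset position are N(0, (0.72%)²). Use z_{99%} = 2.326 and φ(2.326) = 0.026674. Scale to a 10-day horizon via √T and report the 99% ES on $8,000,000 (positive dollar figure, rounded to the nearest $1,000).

$486,000

σ_{10d} = 0.72% × √10 = 2.277%.
ES multiplier = φ(z)/(1−α) = 0.026674/0.01 = 2.667.
ES = 2.277% × 2.667 = 6.073%; on $8,000,000: $485,840.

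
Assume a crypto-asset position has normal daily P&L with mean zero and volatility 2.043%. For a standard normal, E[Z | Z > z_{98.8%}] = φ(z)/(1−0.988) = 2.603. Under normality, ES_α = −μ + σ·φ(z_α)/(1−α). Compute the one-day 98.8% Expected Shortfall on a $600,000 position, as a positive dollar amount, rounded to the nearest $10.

ES = 2.043% × 2.603 = 5.318%.
On $600,000: 0.05318 × $600,000 = $31,908.

$31,910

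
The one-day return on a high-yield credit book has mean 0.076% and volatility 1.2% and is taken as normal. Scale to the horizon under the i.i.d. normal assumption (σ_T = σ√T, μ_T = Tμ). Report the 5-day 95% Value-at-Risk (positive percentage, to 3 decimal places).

At 95%, z = 1.645.
σ_{5d} = 1.2% × √5 = 2.683%; μ_{5d} = 5 × 0.076% = 0.380%.
VaR = −(0.380%) + 1.645 × 2.683% = 4.034%.

4.034%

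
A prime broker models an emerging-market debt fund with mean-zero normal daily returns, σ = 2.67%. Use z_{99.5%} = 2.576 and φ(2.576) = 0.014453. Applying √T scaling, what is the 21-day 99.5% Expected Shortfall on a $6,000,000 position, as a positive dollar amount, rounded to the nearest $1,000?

σ_{21d} = 2.67% × √21 = 12.235%.
ES multiplier = φ(z)/(1−α) = 0.014453/0.005 = 2.891.
ES = 12.235% × 2.891 = 35.371%; on $6,000,000: $2,122,260.

$2,122,000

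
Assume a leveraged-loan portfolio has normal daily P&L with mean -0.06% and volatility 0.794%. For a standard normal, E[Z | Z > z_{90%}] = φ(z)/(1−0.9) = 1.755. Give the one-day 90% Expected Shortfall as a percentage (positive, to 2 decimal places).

1.45%

ES = −(-0.06%) + 0.794% × 1.755 = 1.453%.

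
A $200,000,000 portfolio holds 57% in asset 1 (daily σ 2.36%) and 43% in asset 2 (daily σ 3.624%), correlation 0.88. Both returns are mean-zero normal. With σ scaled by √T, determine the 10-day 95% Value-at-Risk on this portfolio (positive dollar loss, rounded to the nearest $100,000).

$29,300,000

σ_p = √(0.57²·2.36² + 0.43²·3.624² + 2·0.88·0.57·0.43·2.36·3.624) = 2.816%.
σ_{10d} = 2.816% × √10 = 8.905%.
z(95%) = 1.645.
VaR = 1.645 × 8.905% = 14.649%; on $200,000,000 that is $29,298,000.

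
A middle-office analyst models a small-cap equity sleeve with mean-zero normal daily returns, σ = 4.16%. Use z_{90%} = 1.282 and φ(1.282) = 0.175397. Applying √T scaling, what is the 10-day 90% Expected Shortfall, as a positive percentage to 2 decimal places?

23.07%

σ_{10d} = 4.16% × √10 = 13.155%.
ES multiplier = φ(z)/(1−α) = 0.175397/0.1 = 1.754.
ES = 13.155% × 1.754 = 23.074%.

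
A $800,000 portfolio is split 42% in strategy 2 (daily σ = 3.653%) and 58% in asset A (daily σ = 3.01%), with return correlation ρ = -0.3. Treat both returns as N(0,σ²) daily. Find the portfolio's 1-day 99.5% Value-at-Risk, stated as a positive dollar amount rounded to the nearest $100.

$40,100

σ_p² = 0.42²·3.653² + 0.58²·3.01² + 2·-0.3·0.42·0.58·3.653·3.01 = 3.7947 (%²).
σ_p = √3.7947 = 1.948%.
At 99.5%, z = 2.576.
VaR = 2.576 × 1.948% = 5.018%; on $800,000 that is $40,144.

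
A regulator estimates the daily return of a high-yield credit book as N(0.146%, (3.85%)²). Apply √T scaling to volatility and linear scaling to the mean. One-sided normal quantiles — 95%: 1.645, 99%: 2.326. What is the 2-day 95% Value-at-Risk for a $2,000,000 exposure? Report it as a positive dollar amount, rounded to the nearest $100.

$173,300

σ_{2d} = 3.85% × √2 = 5.445%; μ_{2d} = 2 × 0.146% = 0.292%.
VaR = −(0.292%) + 1.645 × 5.445% = 8.665%.
On $2,000,000: 0.08665 × $2,000,000 = $173,300.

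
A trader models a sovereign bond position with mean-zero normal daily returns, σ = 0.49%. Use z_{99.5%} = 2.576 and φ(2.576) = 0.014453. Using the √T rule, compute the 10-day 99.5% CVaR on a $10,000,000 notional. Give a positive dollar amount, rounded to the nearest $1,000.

σ_{10d} = 0.49% × √10 = 1.550%.
ES multiplier = φ(z)/(1−α) = 0.014453/0.005 = 2.891.
ES = 1.550% × 2.891 = 4.481%; on $10,000,000: $448,100.

$448,000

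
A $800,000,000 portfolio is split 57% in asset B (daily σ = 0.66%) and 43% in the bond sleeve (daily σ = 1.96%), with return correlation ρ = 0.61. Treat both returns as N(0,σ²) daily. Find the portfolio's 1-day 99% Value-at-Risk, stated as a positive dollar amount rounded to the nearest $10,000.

$20,710,000

σ_p² = 0.57²·0.66² + 0.43²·1.96² + 2·0.61·0.57·0.43·0.66·1.96 = 1.2387 (%²).
σ_p = √1.2387 = 1.113%.
At 99%, z = 2.326.
VaR = 2.326 × 1.113% = 2.589%; on $800,000,000 that is $20,712,000.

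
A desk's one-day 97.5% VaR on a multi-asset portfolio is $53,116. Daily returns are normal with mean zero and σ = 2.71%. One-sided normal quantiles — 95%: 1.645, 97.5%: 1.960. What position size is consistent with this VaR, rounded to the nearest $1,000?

$1,000,000

VaR as a fraction of value: z·σ = 1.960 × 2.71% = 5.3116%.
Position = $53,116 / 0.053116 = $1,000,000.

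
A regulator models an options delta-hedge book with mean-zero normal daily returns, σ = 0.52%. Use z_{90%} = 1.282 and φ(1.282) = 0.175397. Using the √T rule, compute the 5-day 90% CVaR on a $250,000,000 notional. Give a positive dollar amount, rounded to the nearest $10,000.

σ_{5d} = 0.52% × √5 = 1.163%.
ES multiplier = φ(z)/(1−α) = 0.175397/0.1 = 1.754.
ES = 1.163% × 1.754 = 2.040%; on $250,000,000: $5,100,000.

$5,100,000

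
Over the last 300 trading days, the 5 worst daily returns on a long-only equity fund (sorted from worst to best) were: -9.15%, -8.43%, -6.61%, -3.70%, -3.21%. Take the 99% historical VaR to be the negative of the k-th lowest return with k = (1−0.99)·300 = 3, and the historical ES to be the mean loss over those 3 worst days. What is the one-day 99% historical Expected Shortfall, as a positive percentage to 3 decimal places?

The 3 worst returns sum to -24.19%.
ES = −(-24.19%) / 3 = 8.0633…% ≈ 8.063%.

8.063%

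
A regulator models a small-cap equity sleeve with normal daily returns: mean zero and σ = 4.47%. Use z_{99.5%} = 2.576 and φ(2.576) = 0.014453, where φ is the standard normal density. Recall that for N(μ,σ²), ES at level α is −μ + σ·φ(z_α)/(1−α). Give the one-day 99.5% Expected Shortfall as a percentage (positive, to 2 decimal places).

12.92%

Tail multiplier: φ(z)/(1−α) = 0.014453 / 0.005 = 2.891.
ES = 4.47% × 2.891 = 12.923%.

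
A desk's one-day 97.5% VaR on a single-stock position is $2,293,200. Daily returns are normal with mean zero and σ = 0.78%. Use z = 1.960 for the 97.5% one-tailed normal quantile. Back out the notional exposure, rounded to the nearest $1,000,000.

VaR as a fraction of value: z·σ = 1.960 × 0.78% = 1.5288%.
Position = $2,293,200 / 0.015288 = $150,000,000.

$150,000,000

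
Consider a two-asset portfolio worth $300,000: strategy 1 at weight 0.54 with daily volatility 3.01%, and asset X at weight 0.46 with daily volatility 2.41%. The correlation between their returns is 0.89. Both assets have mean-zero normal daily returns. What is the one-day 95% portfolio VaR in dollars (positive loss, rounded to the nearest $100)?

σ_p² = 0.54²·3.01² + 0.46²·2.41² + 2·0.89·0.54·0.46·3.01·2.41 = 7.0783 (%²).
σ_p = √7.0783 = 2.661%.
At 95%, z = 1.645.
VaR = 1.645 × 2.661% = 4.377%; on $300,000 that is $13,131.

$13,100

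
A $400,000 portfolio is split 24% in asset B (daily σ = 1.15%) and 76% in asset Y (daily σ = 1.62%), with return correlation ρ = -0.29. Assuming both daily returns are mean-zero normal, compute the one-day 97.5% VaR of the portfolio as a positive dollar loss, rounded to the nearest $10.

σ_p² = 0.24²·1.15² + 0.76²·1.62² + 2·-0.29·0.24·0.76·1.15·1.62 = 1.3949 (%²).
σ_p = √1.3949 = 1.181%.
At 97.5%, z = 1.960.
VaR = 1.960 × 1.181% = 2.315%; on $400,000 that is $9,260.

$9,260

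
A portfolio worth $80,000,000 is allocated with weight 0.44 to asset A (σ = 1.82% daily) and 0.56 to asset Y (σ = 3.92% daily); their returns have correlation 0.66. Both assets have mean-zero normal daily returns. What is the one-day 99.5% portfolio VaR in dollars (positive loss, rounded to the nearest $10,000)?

σ_p² = 0.44²·1.82² + 0.56²·3.92² + 2·0.66·0.44·0.56·1.82·3.92 = 7.7806 (%²).
σ_p = √7.7806 = 2.789%.
At 99.5%, z = 2.576.
VaR = 2.576 × 2.789% = 7.184%; on $80,000,000 that is $5,747,200.

$5,750,000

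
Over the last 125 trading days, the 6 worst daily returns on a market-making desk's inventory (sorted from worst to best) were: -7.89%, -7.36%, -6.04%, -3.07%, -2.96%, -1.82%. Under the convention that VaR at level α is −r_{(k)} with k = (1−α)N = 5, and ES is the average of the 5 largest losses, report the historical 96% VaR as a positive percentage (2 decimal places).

k = 5; the 5th lowest return is -2.96%, so VaR = 2.96%.

2.96%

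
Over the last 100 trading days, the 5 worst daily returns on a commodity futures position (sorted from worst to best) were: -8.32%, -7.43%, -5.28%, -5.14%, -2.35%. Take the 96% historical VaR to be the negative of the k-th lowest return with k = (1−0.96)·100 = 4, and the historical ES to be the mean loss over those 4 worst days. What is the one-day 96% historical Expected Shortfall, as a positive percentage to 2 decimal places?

The 4 worst returns sum to -26.17%.
ES = −(-26.17%) / 4 = 6.5425% ≈ 6.54%.

6.54%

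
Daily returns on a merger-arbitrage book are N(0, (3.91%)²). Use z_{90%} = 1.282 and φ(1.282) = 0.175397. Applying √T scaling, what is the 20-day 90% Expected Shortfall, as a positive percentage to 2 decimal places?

σ_{20d} = 3.91% × √20 = 17.486%.
ES multiplier = φ(z)/(1−α) = 0.175397/0.1 = 1.754.
ES = 17.486% × 1.754 = 30.670%.

30.67%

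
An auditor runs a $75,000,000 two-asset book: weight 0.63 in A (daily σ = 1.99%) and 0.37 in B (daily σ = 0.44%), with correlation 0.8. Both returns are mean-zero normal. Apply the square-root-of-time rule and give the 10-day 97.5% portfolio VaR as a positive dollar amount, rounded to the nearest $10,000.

σ_p = √(0.63²·1.99² + 0.37²·0.44² + 2·0.8·0.63·0.37·1.99·0.44) = 1.387%.
σ_{10d} = 1.387% × √10 = 4.386%.
z(97.5%) = 1.960.
VaR = 1.960 × 4.386% = 8.597%; on $75,000,000 that is $6,447,750.

$6,450,000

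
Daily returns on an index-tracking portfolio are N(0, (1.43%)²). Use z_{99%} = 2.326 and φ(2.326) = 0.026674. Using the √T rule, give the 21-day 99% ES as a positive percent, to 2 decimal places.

σ_{21d} = 1.43% × √21 = 6.553%.
ES multiplier = φ(z)/(1−α) = 0.026674/0.01 = 2.667.
ES = 6.553% × 2.667 = 17.477%.

17.48%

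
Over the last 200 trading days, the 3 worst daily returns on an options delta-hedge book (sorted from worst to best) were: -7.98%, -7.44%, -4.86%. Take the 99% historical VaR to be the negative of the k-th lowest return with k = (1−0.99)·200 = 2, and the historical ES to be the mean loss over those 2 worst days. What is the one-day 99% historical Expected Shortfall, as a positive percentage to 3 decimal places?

The 2 worst returns sum to -15.42%.
ES = −(-15.42%) / 2 = 7.71% ≈ 7.710%.

7.710%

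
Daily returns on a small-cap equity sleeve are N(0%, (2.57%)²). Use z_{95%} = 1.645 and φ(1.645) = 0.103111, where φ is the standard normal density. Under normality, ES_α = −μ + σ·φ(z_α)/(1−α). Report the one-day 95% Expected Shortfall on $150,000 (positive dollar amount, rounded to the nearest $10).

Tail multiplier: φ(z)/(1−α) = 0.103111 / 0.05 = 2.062.
ES = 2.57% × 2.062 = 5.299%.
On $150,000: 0.05299 × $150,000 = $7,948.

$7,950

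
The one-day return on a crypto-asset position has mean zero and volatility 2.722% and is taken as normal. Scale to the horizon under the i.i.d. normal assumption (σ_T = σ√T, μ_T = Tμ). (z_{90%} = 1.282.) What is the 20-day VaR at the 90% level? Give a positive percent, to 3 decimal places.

σ_{20d} = 2.722% × √20 = 12.173%.
VaR = 1.282 × 12.173% = 15.606%.

15.606%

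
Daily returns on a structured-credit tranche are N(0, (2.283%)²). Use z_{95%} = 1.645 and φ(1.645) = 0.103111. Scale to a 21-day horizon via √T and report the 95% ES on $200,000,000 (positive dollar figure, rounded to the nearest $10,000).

σ_{21d} = 2.283% × √21 = 10.462%.
ES multiplier = φ(z)/(1−α) = 0.103111/0.05 = 2.062.
ES = 10.462% × 2.062 = 21.573%; on $200,000,000: $43,146,000.

$43,150,000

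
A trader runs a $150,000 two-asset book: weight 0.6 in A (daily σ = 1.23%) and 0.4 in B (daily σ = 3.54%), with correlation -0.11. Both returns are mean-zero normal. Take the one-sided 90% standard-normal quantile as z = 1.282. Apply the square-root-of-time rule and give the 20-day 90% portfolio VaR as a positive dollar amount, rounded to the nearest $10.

σ_p = √(0.6²·1.23² + 0.4²·3.54² + 2·-0.11·0.6·0.4·1.23·3.54) = 1.523%.
σ_{20d} = 1.523% × √20 = 6.811%.
VaR = 1.282 × 6.811% = 8.732%; on $150,000 that is $13,098.

$13,100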